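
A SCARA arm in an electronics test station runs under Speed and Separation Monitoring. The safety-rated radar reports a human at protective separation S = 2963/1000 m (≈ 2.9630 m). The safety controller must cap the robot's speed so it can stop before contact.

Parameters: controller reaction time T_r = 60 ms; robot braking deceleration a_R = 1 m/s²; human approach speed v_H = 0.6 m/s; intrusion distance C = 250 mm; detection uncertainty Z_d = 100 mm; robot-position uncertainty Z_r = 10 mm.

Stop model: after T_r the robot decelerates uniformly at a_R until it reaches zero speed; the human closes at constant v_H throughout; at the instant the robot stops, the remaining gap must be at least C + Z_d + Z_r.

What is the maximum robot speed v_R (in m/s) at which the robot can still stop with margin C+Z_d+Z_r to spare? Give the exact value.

v_R_max = 17/10 m/s = 1.7000 m/s

collect terms ⇒ (1/2)·v_R² + (33/50)·v_R + (-2567/1000) = 0
  disc = (33/50)² − 4·(1/2)·(-2567/1000) = 3481/625 ; √disc = 59/25
  v_R = (−(33/50) + 59/25) / (2·(1/2)) = 17/10 m/s
check:
T_s = v_R/a_R = (17/10)/1 = 1.7000 s
reaction-phase robot travel = 1.7000·0.0600 = 0.1020 m
robot covers 1.7000·1.7000 − ½·1.0000·1.7000² = 1.4450 m while stopping
person approaches 0.6000·(0.0600+1.7000) = 1.0560 m
residual clearance needed = 0.2500+0.1000+0.0100 = 0.3600 m
sum ≈ 0.1020+1.4450+1.0560+0.3600 ≈ 2.9630 m = S ✓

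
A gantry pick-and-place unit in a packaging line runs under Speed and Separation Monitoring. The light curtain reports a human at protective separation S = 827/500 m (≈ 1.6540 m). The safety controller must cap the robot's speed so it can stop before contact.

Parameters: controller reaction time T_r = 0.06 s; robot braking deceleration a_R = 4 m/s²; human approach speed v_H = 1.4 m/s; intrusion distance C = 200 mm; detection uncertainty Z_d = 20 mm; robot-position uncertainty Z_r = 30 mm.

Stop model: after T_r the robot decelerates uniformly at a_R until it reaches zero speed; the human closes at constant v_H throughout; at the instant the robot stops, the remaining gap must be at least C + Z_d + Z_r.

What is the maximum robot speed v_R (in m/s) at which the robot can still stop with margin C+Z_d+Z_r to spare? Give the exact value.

v_R_max = 2 m/s = 2.0000 m/s

quadratic (1/8)·v² + (41/100)·v + (-33/25) = 0
  disc = (41/100)² − 4·(1/8)·(-33/25) = 8281/10000 ; √disc = 91/100
  v_R = (−(41/100) + 91/100) / (2·(1/8)) = 2 m/s
check:
T_s = v_R/a_R = 2/4 = 0.5000 s
robot in T_r: 2.0000·0.0600 = 0.1200 m
robot covers 2.0000·0.5000 − ½·4.0000·0.5000² = 0.5000 m while stopping
human over T_r+T_s: 1.4000·(0.0600+0.5000) = 0.7840 m
residual clearance needed = 0.2000+0.0200+0.0300 = 0.2500 m
sum ≈ 0.1200+0.5000+0.7840+0.2500 ≈ 1.6540 m = S ✓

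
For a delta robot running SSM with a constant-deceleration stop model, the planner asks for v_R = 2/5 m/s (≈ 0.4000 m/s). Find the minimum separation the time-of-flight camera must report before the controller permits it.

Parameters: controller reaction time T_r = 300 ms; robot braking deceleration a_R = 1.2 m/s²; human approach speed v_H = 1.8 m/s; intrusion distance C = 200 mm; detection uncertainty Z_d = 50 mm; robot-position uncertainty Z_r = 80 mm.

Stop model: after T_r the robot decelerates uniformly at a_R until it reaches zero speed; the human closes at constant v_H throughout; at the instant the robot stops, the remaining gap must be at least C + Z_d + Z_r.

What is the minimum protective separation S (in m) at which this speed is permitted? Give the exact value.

braking lasts T_s = (2/5)/(6/5) = 0.3333 s
reaction-phase robot travel = 0.4000·0.3000 = 0.1200 m
robot under decel: 0.4000²/(2·1.2000) = 0.0667 m
human over T_r+T_s: 1.8000·(0.3000+0.3333) = 1.1400 m
margins: 0.2000+0.0500+0.0800 = 0.3300 m
S_min ≈ 0.1200+0.0667+1.1400+0.3300  ⇒  S_min = 497/300 m

S_min = 497/300 m = 1.6567 m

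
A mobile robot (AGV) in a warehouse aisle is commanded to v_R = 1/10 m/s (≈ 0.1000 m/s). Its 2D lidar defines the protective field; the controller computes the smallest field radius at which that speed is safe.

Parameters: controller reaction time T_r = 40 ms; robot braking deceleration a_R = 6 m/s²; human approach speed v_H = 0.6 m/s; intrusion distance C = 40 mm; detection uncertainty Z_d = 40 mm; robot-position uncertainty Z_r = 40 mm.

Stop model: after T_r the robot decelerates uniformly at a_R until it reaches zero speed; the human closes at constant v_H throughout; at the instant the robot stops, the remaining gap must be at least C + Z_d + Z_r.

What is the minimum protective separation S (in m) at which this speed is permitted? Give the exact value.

S_min = 953/6000 m = 0.1588 m

stop time T_s = (1/10)/6 = 0.0167 s
robot in T_r: 0.1000·0.0400 = 0.0040 m
robot covers 0.1000·0.0167 − ½·6.0000·0.0167² = 0.0008 m while stopping
person approaches 0.6000·(0.0400+0.0167) = 0.0340 m
residual clearance needed = 0.0400+0.0400+0.0400 = 0.1200 m
S_min ≈ 0.0040+0.0008+0.0340+0.1200  ⇒  S_min = 953/6000 m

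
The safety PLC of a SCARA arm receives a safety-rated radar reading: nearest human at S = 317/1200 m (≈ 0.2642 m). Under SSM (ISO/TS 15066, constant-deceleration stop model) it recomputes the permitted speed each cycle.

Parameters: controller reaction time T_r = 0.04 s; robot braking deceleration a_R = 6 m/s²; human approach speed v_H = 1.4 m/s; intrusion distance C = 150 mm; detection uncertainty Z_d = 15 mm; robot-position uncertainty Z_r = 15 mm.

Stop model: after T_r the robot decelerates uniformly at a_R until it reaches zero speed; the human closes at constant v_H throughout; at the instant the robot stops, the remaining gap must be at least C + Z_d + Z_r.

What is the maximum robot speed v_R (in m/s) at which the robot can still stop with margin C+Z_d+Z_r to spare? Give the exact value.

quadratic (1/12)·v² + (41/150)·v + (-169/6000) = 0
  disc = (41/150)² − 4·(1/12)·(-169/6000) = 841/10000 ; √disc = 29/100
  v_R = (−(41/150) + 29/100) / (2·(1/12)) = 1/10 m/s
check:
braking lasts T_s = (1/10)/6 = 0.0167 s
robot covers v_R·T_r = 0.1000·0.0400 = 0.0040 m before braking
robot under decel: 0.1000²/(2·6.0000) = 0.0008 m
person approaches 1.4000·(0.0400+0.0167) = 0.0793 m
residual clearance needed = 0.1500+0.0150+0.0150 = 0.1800 m
sum ≈ 0.0040+0.0008+0.0793+0.1800 ≈ 0.2642 m = S ✓

v_R_max = 1/10 m/s = 0.1000 m/s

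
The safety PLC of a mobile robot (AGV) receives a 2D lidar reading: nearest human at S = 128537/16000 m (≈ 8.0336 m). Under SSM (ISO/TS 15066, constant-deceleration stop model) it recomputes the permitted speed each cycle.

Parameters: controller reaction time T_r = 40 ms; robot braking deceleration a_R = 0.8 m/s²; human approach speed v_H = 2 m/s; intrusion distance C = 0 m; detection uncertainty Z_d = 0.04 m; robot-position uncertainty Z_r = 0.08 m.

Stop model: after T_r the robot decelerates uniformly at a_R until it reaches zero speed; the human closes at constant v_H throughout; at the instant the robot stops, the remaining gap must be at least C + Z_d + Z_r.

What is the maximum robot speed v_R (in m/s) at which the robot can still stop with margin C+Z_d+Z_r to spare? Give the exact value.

at the boundary: (5/8)·v² + (127/50)·v + (-125337/16000) = 0
  disc = (127/50)² − 4·(5/8)·(-125337/16000) = 4165681/160000 ; √disc = 2041/400
  v_R = (−(127/50) + 2041/400) / (2·(5/8)) = 41/20 m/s
check:
braking lasts T_s = (41/20)/(4/5) = 2.5625 s
robot in T_r: 2.0500·0.0400 = 0.0820 m
braking distance = 2.0500²/(2·0.8000) = 2.6266 m
human over T_r+T_s: 2.0000·(0.0400+2.5625) = 5.2050 m
C+Z_d+Z_r = 0.0000+0.0400+0.0800 = 0.1200 m
sum ≈ 0.0820+2.6266+5.2050+0.1200 ≈ 8.0336 m = S ✓

v_R_max = 41/20 m/s = 2.0500 m/s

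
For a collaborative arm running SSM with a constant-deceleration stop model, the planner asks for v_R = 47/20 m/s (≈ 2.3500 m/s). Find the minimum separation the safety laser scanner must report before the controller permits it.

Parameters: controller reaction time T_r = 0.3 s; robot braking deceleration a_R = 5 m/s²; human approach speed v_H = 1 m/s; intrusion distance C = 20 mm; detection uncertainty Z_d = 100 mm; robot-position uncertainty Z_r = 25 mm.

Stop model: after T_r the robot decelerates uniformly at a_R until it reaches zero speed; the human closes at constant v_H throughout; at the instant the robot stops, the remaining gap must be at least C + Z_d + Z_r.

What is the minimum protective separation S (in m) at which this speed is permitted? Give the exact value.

T_s = v_R/a_R = (47/20)/5 = 0.4700 s
reaction-phase robot travel = 2.3500·0.3000 = 0.7050 m
braking distance = 2.3500²/(2·5.0000) = 0.5523 m
human closes 1.0000·0.7700 = 0.7700 m
C+Z_d+Z_r = 0.0200+0.1000+0.0250 = 0.1450 m
S_min ≈ 0.7050+0.5523+0.7700+0.1450  ⇒  S_min = 8689/4000 m

S_min = 8689/4000 m = 2.1723 m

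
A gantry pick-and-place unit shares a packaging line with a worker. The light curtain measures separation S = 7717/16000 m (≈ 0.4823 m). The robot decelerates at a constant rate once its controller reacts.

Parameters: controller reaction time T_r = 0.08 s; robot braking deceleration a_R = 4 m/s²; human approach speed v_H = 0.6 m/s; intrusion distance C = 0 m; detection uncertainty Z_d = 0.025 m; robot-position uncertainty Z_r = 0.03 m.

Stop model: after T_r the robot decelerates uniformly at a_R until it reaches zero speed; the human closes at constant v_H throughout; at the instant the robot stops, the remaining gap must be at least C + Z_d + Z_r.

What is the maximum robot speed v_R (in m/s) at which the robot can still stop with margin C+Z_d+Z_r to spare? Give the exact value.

v_R_max = 21/20 m/s = 1.0500 m/s

at the boundary: (1/8)·v² + (23/100)·v + (-6069/16000) = 0
  disc = (23/100)² − 4·(1/8)·(-6069/16000) = 38809/160000 ; √disc = 197/400
  v_R = (−(23/100) + 197/400) / (2·(1/8)) = 21/20 m/s
check:
stop time T_s = (21/20)/4 = 0.2625 s
reaction-phase robot travel = 1.0500·0.0800 = 0.0840 m
braking distance = 1.0500²/(2·4.0000) = 0.1378 m
person approaches 0.6000·(0.0800+0.2625) = 0.2055 m
C+Z_d+Z_r = 0.0000+0.0250+0.0300 = 0.0550 m
sum ≈ 0.0840+0.1378+0.2055+0.0550 ≈ 0.4823 m = S ✓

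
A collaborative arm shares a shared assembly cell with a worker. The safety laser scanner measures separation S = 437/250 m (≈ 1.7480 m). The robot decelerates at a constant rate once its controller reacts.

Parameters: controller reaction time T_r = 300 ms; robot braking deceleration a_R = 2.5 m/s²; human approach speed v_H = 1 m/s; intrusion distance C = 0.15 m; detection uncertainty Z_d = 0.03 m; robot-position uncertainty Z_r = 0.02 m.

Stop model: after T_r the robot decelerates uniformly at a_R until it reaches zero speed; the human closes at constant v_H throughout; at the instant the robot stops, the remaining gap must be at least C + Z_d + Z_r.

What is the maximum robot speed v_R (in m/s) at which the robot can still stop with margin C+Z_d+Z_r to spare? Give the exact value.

collect terms ⇒ (1/5)·v_R² + (7/10)·v_R + (-156/125) = 0
  disc = (7/10)² − 4·(1/5)·(-156/125) = 3721/2500 ; √disc = 61/50
  v_R = (−(7/10) + 61/50) / (2·(1/5)) = 13/10 m/s
check:
stop time T_s = (13/10)/(5/2) = 0.5200 s
reaction-phase robot travel = 1.3000·0.3000 = 0.3900 m
robot under decel: 1.3000²/(2·2.5000) = 0.3380 m
person approaches 1.0000·(0.3000+0.5200) = 0.8200 m
C+Z_d+Z_r = 0.1500+0.0300+0.0200 = 0.2000 m
sum ≈ 0.3900+0.3380+0.8200+0.2000 ≈ 1.7480 m = S ✓

v_R_max = 13/10 m/s = 1.3000 m/s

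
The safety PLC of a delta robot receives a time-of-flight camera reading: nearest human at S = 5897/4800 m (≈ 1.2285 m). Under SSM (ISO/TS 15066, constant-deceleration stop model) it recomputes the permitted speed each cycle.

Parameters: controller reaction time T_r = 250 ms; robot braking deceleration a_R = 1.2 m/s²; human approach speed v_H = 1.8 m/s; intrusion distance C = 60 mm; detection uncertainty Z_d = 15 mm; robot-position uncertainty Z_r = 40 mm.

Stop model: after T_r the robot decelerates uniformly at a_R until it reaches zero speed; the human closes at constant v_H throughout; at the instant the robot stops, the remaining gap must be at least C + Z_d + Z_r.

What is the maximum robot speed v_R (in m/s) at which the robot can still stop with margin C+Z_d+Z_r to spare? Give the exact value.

quadratic (5/12)·v² + (7/4)·v + (-637/960) = 0
  disc = (7/4)² − 4·(5/12)·(-637/960) = 2401/576 ; √disc = 49/24
  v_R = (−(7/4) + 49/24) / (2·(5/12)) = 7/20 m/s
check:
stop time T_s = (7/20)/(6/5) = 0.2917 s
robot in T_r: 0.3500·0.2500 = 0.0875 m
braking distance = 0.3500²/(2·1.2000) = 0.0510 m
person approaches 1.8000·(0.2500+0.2917) = 0.9750 m
C+Z_d+Z_r = 0.0600+0.0150+0.0400 = 0.1150 m
sum ≈ 0.0875+0.0510+0.9750+0.1150 ≈ 1.2285 m = S ✓

v_R_max = 7/20 m/s = 0.3500 m/s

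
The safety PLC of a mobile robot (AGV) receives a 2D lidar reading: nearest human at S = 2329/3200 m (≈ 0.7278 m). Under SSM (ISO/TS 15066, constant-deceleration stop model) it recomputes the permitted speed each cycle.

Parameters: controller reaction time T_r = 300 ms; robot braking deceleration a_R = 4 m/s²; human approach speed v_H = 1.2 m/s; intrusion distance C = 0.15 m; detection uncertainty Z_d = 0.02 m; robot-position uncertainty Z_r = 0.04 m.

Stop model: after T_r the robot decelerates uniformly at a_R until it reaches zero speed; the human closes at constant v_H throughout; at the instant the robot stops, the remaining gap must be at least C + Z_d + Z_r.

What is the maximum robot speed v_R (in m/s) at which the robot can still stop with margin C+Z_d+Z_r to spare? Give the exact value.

quadratic (1/8)·v² + (3/5)·v + (-101/640) = 0
  disc = (3/5)² − 4·(1/8)·(-101/640) = 2809/6400 ; √disc = 53/80
  v_R = (−(3/5) + 53/80) / (2·(1/8)) = 1/4 m/s
check:
stop time T_s = (1/4)/4 = 0.0625 s
robot covers v_R·T_r = 0.2500·0.3000 = 0.0750 m before braking
robot covers 0.2500·0.0625 − ½·4.0000·0.0625² = 0.0078 m while stopping
human closes 1.2000·0.3625 = 0.4350 m
margins: 0.1500+0.0200+0.0400 = 0.2100 m
sum ≈ 0.0750+0.0078+0.4350+0.2100 ≈ 0.7278 m = S ✓

v_R_max = 1/4 m/s = 0.2500 m/s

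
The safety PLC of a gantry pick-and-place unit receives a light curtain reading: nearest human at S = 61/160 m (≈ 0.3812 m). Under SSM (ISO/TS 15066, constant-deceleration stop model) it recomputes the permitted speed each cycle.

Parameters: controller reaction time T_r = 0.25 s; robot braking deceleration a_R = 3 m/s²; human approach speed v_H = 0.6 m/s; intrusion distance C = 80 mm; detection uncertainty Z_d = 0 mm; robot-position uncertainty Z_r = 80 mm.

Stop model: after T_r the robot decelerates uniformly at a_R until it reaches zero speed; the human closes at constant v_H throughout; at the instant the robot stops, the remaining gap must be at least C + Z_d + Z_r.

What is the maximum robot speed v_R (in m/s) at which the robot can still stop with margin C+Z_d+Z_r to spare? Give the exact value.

quadratic (1/6)·v² + (9/20)·v + (-57/800) = 0
  disc = (9/20)² − 4·(1/6)·(-57/800) = 1/4 ; √disc = 1/2
  v_R = (−(9/20) + 1/2) / (2·(1/6)) = 3/20 m/s
check:
stop time T_s = (3/20)/3 = 0.0500 s
robot covers v_R·T_r = 0.1500·0.2500 = 0.0375 m before braking
robot under decel: 0.1500²/(2·3.0000) = 0.0037 m
human closes 0.6000·0.3000 = 0.1800 m
C+Z_d+Z_r = 0.0800+0.0000+0.0800 = 0.1600 m
sum ≈ 0.0375+0.0037+0.1800+0.1600 ≈ 0.3812 m = S ✓

v_R_max = 3/20 m/s = 0.1500 m/s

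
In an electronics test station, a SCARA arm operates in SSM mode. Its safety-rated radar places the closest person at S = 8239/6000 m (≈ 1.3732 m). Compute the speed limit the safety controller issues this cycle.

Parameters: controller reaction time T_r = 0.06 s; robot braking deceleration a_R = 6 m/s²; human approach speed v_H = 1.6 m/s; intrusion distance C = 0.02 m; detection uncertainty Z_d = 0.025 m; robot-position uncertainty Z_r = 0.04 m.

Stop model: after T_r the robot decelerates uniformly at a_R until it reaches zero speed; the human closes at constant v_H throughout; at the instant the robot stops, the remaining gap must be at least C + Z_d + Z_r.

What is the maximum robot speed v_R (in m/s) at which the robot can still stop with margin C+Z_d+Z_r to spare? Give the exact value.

v_R_max = 23/10 m/s = 2.3000 m/s

quadratic (1/12)·v² + (49/150)·v + (-7153/6000) = 0
  disc = (49/150)² − 4·(1/12)·(-7153/6000) = 5041/10000 ; √disc = 71/100
  v_R = (−(49/150) + 71/100) / (2·(1/12)) = 23/10 m/s
check:
T_s = v_R/a_R = (23/10)/6 = 0.3833 s
robot covers v_R·T_r = 2.3000·0.0600 = 0.1380 m before braking
braking distance = 2.3000²/(2·6.0000) = 0.4408 m
human closes 1.6000·0.4433 = 0.7093 m
residual clearance needed = 0.0200+0.0250+0.0400 = 0.0850 m
sum ≈ 0.1380+0.4408+0.7093+0.0850 ≈ 1.3732 m = S ✓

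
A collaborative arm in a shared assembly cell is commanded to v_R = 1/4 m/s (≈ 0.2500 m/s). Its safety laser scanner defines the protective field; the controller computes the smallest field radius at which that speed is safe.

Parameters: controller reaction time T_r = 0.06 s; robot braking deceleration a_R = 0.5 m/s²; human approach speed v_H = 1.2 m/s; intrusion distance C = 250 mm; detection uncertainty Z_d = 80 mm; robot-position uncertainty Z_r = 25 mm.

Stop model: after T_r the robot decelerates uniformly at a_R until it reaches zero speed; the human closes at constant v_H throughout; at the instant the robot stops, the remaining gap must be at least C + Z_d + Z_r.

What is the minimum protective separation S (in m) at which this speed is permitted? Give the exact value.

S_min = 2209/2000 m = 1.1045 m

stop time T_s = (1/4)/(1/2) = 0.5000 s
robot covers v_R·T_r = 0.2500·0.0600 = 0.0150 m before braking
robot under decel: 0.2500²/(2·0.5000) = 0.0625 m
human closes 1.2000·0.5600 = 0.6720 m
margins: 0.2500+0.0800+0.0250 = 0.3550 m
S_min ≈ 0.0150+0.0625+0.6720+0.3550  ⇒  S_min = 2209/2000 m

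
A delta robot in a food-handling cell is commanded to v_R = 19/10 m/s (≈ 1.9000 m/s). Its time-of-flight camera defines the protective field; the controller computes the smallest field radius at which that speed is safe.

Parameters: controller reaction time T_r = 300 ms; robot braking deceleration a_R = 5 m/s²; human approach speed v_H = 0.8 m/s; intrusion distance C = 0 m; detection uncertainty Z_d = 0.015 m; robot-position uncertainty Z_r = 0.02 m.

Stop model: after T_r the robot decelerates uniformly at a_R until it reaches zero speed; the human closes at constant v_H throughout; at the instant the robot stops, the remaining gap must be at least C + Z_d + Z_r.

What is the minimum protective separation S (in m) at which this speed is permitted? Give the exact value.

S_min = 151/100 m = 1.5100 m

T_s = v_R/a_R = (19/10)/5 = 0.3800 s
robot in T_r: 1.9000·0.3000 = 0.5700 m
braking distance = 1.9000²/(2·5.0000) = 0.3610 m
person approaches 0.8000·(0.3000+0.3800) = 0.5440 m
residual clearance needed = 0.0000+0.0150+0.0200 = 0.0350 m
S_min ≈ 0.5700+0.3610+0.5440+0.0350  ⇒  S_min = 151/100 m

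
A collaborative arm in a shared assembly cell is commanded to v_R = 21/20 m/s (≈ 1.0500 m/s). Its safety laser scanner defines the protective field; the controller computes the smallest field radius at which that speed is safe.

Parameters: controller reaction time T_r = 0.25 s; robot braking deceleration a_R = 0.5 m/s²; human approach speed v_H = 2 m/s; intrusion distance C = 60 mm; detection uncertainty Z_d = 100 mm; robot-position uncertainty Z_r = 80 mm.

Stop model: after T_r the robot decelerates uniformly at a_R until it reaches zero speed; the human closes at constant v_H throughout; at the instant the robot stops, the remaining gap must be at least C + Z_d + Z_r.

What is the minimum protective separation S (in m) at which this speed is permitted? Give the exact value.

braking lasts T_s = (21/20)/(1/2) = 2.1000 s
robot covers v_R·T_r = 1.0500·0.2500 = 0.2625 m before braking
braking distance = 1.0500²/(2·0.5000) = 1.1025 m
human closes 2.0000·2.3500 = 4.7000 m
residual clearance needed = 0.0600+0.1000+0.0800 = 0.2400 m
S_min ≈ 0.2625+1.1025+4.7000+0.2400  ⇒  S_min = 1261/200 m

S_min = 1261/200 m = 6.3050 m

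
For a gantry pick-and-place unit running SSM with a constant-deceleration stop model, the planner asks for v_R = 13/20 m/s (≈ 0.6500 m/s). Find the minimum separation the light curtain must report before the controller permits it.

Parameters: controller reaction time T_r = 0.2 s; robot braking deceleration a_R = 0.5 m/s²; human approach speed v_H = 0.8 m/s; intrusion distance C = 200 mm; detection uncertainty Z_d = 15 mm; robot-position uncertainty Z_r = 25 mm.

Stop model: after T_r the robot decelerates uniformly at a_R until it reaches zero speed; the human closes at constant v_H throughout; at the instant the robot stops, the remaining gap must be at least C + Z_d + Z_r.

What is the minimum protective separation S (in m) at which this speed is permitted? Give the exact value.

S_min = 797/400 m = 1.9925 m

T_s = v_R/a_R = (13/20)/(1/2) = 1.3000 s
robot covers v_R·T_r = 0.6500·0.2000 = 0.1300 m before braking
robot under decel: 0.6500²/(2·0.5000) = 0.4225 m
human closes 0.8000·1.5000 = 1.2000 m
residual clearance needed = 0.2000+0.0150+0.0250 = 0.2400 m
S_min ≈ 0.1300+0.4225+1.2000+0.2400  ⇒  S_min = 797/400 m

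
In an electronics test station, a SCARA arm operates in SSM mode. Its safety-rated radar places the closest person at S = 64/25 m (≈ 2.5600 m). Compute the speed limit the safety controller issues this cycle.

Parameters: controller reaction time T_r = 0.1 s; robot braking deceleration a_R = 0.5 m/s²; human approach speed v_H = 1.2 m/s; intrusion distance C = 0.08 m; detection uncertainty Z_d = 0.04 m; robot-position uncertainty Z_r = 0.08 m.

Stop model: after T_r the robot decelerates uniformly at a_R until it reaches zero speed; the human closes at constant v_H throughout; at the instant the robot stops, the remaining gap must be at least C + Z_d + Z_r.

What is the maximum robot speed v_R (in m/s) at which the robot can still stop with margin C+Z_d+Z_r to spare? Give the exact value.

at the boundary: (1)·v² + (5/2)·v + (-56/25) = 0
  disc = (5/2)² − 4·(1)·(-56/25) = 1521/100 ; √disc = 39/10
  v_R = (−(5/2) + 39/10) / (2·(1)) = 7/10 m/s
check:
braking lasts T_s = (7/10)/(1/2) = 1.4000 s
robot in T_r: 0.7000·0.1000 = 0.0700 m
robot under decel: 0.7000²/(2·0.5000) = 0.4900 m
human closes 1.2000·1.5000 = 1.8000 m
residual clearance needed = 0.0800+0.0400+0.0800 = 0.2000 m
sum ≈ 0.0700+0.4900+1.8000+0.2000 ≈ 2.5600 m = S ✓

v_R_max = 7/10 m/s = 0.7000 m/s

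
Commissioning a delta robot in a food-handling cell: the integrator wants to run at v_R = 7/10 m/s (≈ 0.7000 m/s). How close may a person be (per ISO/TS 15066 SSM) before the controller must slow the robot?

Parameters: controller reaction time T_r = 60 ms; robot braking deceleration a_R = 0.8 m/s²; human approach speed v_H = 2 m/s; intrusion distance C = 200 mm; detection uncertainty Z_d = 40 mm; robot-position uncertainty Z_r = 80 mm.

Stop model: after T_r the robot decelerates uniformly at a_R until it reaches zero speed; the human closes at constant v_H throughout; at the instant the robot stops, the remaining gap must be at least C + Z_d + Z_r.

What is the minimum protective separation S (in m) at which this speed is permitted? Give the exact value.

S_min = 10153/4000 m = 2.5383 m

braking lasts T_s = (7/10)/(4/5) = 0.8750 s
reaction-phase robot travel = 0.7000·0.0600 = 0.0420 m
robot under decel: 0.7000²/(2·0.8000) = 0.3063 m
human closes 2.0000·0.9350 = 1.8700 m
C+Z_d+Z_r = 0.2000+0.0400+0.0800 = 0.3200 m
S_min ≈ 0.0420+0.3063+1.8700+0.3200  ⇒  S_min = 10153/4000 m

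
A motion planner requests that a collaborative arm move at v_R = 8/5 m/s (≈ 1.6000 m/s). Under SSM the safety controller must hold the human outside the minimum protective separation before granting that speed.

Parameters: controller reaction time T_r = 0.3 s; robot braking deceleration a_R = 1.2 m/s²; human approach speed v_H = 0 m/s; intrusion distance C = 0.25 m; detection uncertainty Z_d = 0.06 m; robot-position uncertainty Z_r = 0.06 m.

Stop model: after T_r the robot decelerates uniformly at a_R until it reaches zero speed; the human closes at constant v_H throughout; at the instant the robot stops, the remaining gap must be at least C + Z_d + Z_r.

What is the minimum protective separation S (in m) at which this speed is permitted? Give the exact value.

S_min = 23/12 m = 1.9167 m

stop time T_s = (8/5)/(6/5) = 1.3333 s
robot covers v_R·T_r = 1.6000·0.3000 = 0.4800 m before braking
braking distance = 1.6000²/(2·1.2000) = 1.0667 m
human closes 0.0000·1.6333 = 0.0000 m
C+Z_d+Z_r = 0.2500+0.0600+0.0600 = 0.3700 m
S_min ≈ 0.4800+1.0667+0.0000+0.3700  ⇒  S_min = 23/12 m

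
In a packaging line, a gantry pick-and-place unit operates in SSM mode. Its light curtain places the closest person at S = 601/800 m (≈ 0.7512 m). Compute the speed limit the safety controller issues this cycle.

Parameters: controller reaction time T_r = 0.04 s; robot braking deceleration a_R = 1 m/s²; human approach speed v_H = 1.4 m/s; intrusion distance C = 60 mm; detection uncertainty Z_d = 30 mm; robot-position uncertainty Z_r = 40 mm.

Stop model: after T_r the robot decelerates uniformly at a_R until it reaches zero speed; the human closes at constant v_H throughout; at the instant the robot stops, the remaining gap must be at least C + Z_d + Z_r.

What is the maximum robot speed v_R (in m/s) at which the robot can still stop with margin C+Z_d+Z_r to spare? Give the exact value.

quadratic (1/2)·v² + (36/25)·v + (-2261/4000) = 0
  disc = (36/25)² − 4·(1/2)·(-2261/4000) = 32041/10000 ; √disc = 179/100
  v_R = (−(36/25) + 179/100) / (2·(1/2)) = 7/20 m/s
check:
stop time T_s = (7/20)/1 = 0.3500 s
robot in T_r: 0.3500·0.0400 = 0.0140 m
braking distance = 0.3500²/(2·1.0000) = 0.0612 m
person approaches 1.4000·(0.0400+0.3500) = 0.5460 m
margins: 0.0600+0.0300+0.0400 = 0.1300 m
sum ≈ 0.0140+0.0612+0.5460+0.1300 ≈ 0.7512 m = S ✓

v_R_max = 7/20 m/s = 0.3500 m/s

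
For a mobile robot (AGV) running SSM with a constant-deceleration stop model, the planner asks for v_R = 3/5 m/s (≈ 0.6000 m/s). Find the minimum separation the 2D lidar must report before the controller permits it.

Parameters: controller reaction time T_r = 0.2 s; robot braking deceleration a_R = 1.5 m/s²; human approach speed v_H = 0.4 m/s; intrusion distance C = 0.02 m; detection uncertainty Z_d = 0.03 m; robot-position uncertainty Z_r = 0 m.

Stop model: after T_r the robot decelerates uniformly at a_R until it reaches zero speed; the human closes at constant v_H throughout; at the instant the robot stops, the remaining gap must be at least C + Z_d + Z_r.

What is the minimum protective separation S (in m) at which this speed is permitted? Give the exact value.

T_s = v_R/a_R = (3/5)/(3/2) = 0.4000 s
robot covers v_R·T_r = 0.6000·0.2000 = 0.1200 m before braking
robot covers 0.6000·0.4000 − ½·1.5000·0.4000² = 0.1200 m while stopping
human closes 0.4000·0.6000 = 0.2400 m
margins: 0.0200+0.0300+0.0000 = 0.0500 m
S_min ≈ 0.1200+0.1200+0.2400+0.0500  ⇒  S_min = 53/100 m

S_min = 53/100 m = 0.5300 m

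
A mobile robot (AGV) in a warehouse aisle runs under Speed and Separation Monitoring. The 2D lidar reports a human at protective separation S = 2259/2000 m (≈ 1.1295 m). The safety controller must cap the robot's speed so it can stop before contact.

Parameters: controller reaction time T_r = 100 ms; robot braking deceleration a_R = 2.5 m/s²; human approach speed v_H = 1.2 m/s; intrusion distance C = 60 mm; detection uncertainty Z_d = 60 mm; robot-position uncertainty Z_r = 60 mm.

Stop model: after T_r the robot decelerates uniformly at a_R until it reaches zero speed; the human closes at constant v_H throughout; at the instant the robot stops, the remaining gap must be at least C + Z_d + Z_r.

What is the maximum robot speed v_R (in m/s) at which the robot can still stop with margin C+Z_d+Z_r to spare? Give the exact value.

v_R_max = 21/20 m/s = 1.0500 m/s

at the boundary: (1/5)·v² + (29/50)·v + (-1659/2000) = 0
  disc = (29/50)² − 4·(1/5)·(-1659/2000) = 1 ; √disc = 1
  v_R = (−(29/50) + 1) / (2·(1/5)) = 21/20 m/s
check:
braking lasts T_s = (21/20)/(5/2) = 0.4200 s
robot covers v_R·T_r = 1.0500·0.1000 = 0.1050 m before braking
robot covers 1.0500·0.4200 − ½·2.5000·0.4200² = 0.2205 m while stopping
person approaches 1.2000·(0.1000+0.4200) = 0.6240 m
margins: 0.0600+0.0600+0.0600 = 0.1800 m
sum ≈ 0.1050+0.2205+0.6240+0.1800 ≈ 1.1295 m = S ✓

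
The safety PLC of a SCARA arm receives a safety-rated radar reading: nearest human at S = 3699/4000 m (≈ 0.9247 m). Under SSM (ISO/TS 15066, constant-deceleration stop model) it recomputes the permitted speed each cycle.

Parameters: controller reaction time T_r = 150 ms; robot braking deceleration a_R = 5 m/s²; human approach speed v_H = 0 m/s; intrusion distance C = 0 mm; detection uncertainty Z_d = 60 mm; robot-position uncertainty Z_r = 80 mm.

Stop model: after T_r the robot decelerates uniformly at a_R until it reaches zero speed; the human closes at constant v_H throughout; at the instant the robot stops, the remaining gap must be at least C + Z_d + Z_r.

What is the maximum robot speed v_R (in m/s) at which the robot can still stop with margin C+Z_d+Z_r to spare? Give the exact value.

collect terms ⇒ (1/10)·v_R² + (3/20)·v_R + (-3139/4000) = 0
  disc = (3/20)² − 4·(1/10)·(-3139/4000) = 841/2500 ; √disc = 29/50
  v_R = (−(3/20) + 29/50) / (2·(1/10)) = 43/20 m/s
check:
stop time T_s = (43/20)/5 = 0.4300 s
robot covers v_R·T_r = 2.1500·0.1500 = 0.3225 m before braking
robot covers 2.1500·0.4300 − ½·5.0000·0.4300² = 0.4622 m while stopping
person approaches 0.0000·(0.1500+0.4300) = 0.0000 m
C+Z_d+Z_r = 0.0000+0.0600+0.0800 = 0.1400 m
sum ≈ 0.3225+0.4622+0.0000+0.1400 ≈ 0.9247 m = S ✓

v_R_max = 43/20 m/s = 2.1500 m/s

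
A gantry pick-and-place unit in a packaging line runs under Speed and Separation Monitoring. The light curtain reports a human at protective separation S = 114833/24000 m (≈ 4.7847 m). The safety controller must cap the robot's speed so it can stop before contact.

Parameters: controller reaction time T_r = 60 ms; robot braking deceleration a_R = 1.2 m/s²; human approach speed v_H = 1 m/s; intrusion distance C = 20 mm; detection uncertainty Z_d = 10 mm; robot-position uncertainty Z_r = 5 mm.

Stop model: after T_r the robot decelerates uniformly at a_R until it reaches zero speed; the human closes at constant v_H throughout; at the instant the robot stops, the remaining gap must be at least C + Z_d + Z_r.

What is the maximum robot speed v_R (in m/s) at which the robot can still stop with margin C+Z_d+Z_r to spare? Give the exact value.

v_R_max = 49/20 m/s = 2.4500 m/s

collect terms ⇒ (5/12)·v_R² + (67/75)·v_R + (-112553/24000) = 0
  disc = (67/75)² − 4·(5/12)·(-112553/24000) = 344569/40000 ; √disc = 587/200
  v_R = (−(67/75) + 587/200) / (2·(5/12)) = 49/20 m/s
check:
T_s = v_R/a_R = (49/20)/(6/5) = 2.0417 s
robot in T_r: 2.4500·0.0600 = 0.1470 m
robot under decel: 2.4500²/(2·1.2000) = 2.5010 m
person approaches 1.0000·(0.0600+2.0417) = 2.1017 m
residual clearance needed = 0.0200+0.0100+0.0050 = 0.0350 m
sum ≈ 0.1470+2.5010+2.1017+0.0350 ≈ 4.7847 m = S ✓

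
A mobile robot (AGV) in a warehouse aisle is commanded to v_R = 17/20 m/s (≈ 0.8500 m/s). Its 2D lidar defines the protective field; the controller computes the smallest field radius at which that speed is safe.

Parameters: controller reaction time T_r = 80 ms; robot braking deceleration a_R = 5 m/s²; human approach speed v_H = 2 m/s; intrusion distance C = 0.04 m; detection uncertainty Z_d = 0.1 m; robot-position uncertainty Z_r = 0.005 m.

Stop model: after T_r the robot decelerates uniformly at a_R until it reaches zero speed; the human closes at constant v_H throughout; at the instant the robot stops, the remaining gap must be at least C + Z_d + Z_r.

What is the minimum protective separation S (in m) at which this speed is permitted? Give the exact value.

S_min = 3141/4000 m = 0.7853 m

stop time T_s = (17/20)/5 = 0.1700 s
robot in T_r: 0.8500·0.0800 = 0.0680 m
braking distance = 0.8500²/(2·5.0000) = 0.0722 m
human closes 2.0000·0.2500 = 0.5000 m
C+Z_d+Z_r = 0.0400+0.1000+0.0050 = 0.1450 m
S_min ≈ 0.0680+0.0722+0.5000+0.1450  ⇒  S_min = 3141/4000 m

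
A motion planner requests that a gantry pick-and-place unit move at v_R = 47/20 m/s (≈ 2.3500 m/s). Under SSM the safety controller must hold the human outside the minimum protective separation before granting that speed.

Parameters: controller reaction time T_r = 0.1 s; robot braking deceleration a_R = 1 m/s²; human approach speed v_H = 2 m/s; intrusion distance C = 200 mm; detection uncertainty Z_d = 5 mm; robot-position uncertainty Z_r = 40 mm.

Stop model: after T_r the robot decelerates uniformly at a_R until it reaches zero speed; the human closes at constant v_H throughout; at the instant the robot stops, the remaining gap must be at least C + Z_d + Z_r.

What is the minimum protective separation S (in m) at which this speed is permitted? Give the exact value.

S_min = 6513/800 m = 8.1412 m

braking lasts T_s = (47/20)/1 = 2.3500 s
robot covers v_R·T_r = 2.3500·0.1000 = 0.2350 m before braking
braking distance = 2.3500²/(2·1.0000) = 2.7612 m
human closes 2.0000·2.4500 = 4.9000 m
margins: 0.2000+0.0050+0.0400 = 0.2450 m
S_min ≈ 0.2350+2.7612+4.9000+0.2450  ⇒  S_min = 6513/800 m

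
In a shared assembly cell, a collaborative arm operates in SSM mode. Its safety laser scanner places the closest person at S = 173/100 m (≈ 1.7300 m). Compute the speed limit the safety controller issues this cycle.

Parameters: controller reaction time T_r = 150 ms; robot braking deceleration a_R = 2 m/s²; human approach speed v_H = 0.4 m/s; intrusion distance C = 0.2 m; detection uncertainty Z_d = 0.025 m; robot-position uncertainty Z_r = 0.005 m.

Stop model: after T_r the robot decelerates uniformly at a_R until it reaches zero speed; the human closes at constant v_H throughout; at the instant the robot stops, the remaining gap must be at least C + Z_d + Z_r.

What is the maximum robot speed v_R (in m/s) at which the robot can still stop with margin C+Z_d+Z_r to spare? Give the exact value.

quadratic (1/4)·v² + (7/20)·v + (-36/25) = 0
  disc = (7/20)² − 4·(1/4)·(-36/25) = 25/16 ; √disc = 5/4
  v_R = (−(7/20) + 5/4) / (2·(1/4)) = 9/5 m/s
check:
braking lasts T_s = (9/5)/2 = 0.9000 s
robot in T_r: 1.8000·0.1500 = 0.2700 m
robot under decel: 1.8000²/(2·2.0000) = 0.8100 m
human over T_r+T_s: 0.4000·(0.1500+0.9000) = 0.4200 m
residual clearance needed = 0.2000+0.0250+0.0050 = 0.2300 m
sum ≈ 0.2700+0.8100+0.4200+0.2300 ≈ 1.7300 m = S ✓

v_R_max = 9/5 m/s = 1.8000 m/s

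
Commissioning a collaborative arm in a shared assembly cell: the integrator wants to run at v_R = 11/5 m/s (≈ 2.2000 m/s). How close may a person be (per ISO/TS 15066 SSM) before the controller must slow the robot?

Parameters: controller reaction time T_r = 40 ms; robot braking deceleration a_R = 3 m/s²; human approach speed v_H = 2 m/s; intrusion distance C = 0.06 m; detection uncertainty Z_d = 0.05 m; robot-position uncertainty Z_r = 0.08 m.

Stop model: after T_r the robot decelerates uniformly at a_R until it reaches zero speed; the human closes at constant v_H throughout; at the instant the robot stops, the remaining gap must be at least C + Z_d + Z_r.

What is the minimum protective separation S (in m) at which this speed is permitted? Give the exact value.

stop time T_s = (11/5)/3 = 0.7333 s
robot in T_r: 2.2000·0.0400 = 0.0880 m
braking distance = 2.2000²/(2·3.0000) = 0.8067 m
human closes 2.0000·0.7733 = 1.5467 m
residual clearance needed = 0.0600+0.0500+0.0800 = 0.1900 m
S_min ≈ 0.0880+0.8067+1.5467+0.1900  ⇒  S_min = 3947/1500 m

S_min = 3947/1500 m = 2.6313 m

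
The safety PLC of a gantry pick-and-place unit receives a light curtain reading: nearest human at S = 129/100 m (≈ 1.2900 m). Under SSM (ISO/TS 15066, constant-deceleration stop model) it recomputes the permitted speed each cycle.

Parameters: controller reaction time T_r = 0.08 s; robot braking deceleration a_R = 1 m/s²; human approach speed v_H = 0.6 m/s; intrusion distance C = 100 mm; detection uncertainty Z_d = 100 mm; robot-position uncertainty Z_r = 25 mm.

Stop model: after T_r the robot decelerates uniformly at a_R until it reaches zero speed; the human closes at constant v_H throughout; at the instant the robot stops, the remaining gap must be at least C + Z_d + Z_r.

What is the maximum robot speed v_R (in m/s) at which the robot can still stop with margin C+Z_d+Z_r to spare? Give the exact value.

quadratic (1/2)·v² + (17/25)·v + (-1017/1000) = 0
  disc = (17/25)² − 4·(1/2)·(-1017/1000) = 6241/2500 ; √disc = 79/50
  v_R = (−(17/25) + 79/50) / (2·(1/2)) = 9/10 m/s
check:
T_s = v_R/a_R = (9/10)/1 = 0.9000 s
robot covers v_R·T_r = 0.9000·0.0800 = 0.0720 m before braking
robot covers 0.9000·0.9000 − ½·1.0000·0.9000² = 0.4050 m while stopping
human closes 0.6000·0.9800 = 0.5880 m
C+Z_d+Z_r = 0.1000+0.1000+0.0250 = 0.2250 m
sum ≈ 0.0720+0.4050+0.5880+0.2250 ≈ 1.2900 m = S ✓

v_R_max = 9/10 m/s = 0.9000 m/s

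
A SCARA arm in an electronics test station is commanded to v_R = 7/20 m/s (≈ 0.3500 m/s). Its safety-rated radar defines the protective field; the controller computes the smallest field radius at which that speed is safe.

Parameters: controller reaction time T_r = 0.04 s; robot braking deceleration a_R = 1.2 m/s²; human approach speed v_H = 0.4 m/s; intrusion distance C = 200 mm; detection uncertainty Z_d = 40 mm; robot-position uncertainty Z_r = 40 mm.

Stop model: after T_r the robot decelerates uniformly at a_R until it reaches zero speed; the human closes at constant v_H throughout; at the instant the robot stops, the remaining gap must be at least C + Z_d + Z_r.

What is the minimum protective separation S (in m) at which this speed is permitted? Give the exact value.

S_min = 2293/4800 m = 0.4777 m

braking lasts T_s = (7/20)/(6/5) = 0.2917 s
robot in T_r: 0.3500·0.0400 = 0.0140 m
robot under decel: 0.3500²/(2·1.2000) = 0.0510 m
human closes 0.4000·0.3317 = 0.1327 m
margins: 0.2000+0.0400+0.0400 = 0.2800 m
S_min ≈ 0.0140+0.0510+0.1327+0.2800  ⇒  S_min = 2293/4800 m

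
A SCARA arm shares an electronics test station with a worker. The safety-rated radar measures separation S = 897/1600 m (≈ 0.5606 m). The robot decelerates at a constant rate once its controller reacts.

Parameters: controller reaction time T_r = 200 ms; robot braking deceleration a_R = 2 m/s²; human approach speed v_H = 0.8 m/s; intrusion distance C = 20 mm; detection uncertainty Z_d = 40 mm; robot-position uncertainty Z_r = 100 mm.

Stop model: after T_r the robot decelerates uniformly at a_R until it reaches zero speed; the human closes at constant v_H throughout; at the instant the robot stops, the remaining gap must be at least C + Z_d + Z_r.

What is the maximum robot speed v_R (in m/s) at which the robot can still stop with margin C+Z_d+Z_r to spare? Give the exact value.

quadratic (1/4)·v² + (3/5)·v + (-77/320) = 0
  disc = (3/5)² − 4·(1/4)·(-77/320) = 961/1600 ; √disc = 31/40
  v_R = (−(3/5) + 31/40) / (2·(1/4)) = 7/20 m/s
check:
braking lasts T_s = (7/20)/2 = 0.1750 s
reaction-phase robot travel = 0.3500·0.2000 = 0.0700 m
robot covers 0.3500·0.1750 − ½·2.0000·0.1750² = 0.0306 m while stopping
human closes 0.8000·0.3750 = 0.3000 m
margins: 0.0200+0.0400+0.1000 = 0.1600 m
sum ≈ 0.0700+0.0306+0.3000+0.1600 ≈ 0.5606 m = S ✓

v_R_max = 7/20 m/s = 0.3500 m/s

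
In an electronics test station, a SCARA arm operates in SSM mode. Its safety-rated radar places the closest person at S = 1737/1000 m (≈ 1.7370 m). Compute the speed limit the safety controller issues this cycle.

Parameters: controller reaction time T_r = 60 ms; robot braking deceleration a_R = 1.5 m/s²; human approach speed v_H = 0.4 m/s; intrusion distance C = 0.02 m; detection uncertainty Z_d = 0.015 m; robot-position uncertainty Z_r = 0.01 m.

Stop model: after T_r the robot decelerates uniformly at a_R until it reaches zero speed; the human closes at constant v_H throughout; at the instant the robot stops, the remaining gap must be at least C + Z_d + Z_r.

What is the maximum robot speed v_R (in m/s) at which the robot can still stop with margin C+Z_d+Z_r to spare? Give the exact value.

v_R_max = 9/5 m/s = 1.8000 m/s

quadratic (1/3)·v² + (49/150)·v + (-417/250) = 0
  disc = (49/150)² − 4·(1/3)·(-417/250) = 52441/22500 ; √disc = 229/150
  v_R = (−(49/150) + 229/150) / (2·(1/3)) = 9/5 m/s
check:
stop time T_s = (9/5)/(3/2) = 1.2000 s
reaction-phase robot travel = 1.8000·0.0600 = 0.1080 m
braking distance = 1.8000²/(2·1.5000) = 1.0800 m
human over T_r+T_s: 0.4000·(0.0600+1.2000) = 0.5040 m
residual clearance needed = 0.0200+0.0150+0.0100 = 0.0450 m
sum ≈ 0.1080+1.0800+0.5040+0.0450 ≈ 1.7370 m = S ✓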